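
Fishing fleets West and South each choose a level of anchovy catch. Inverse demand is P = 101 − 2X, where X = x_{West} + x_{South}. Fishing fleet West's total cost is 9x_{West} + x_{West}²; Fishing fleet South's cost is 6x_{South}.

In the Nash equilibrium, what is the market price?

Fishing fleet West's profit: π = x_{West}(101 − 2(x_{West} + x_{South})) − 9x_{West} − x_{West}².
∂π/∂x_{West} = 92 − 6x_{West} − 2x_{South} = 0, so x_{West} = 46/3 − (1/3)x_{South}.
For South: ∂π/∂x_{South} = 95 − 4x_{South} − 2x_{West} = 0 ⇒ x_{South} = 23.75 − 0.5x_{West}.
Plugging x_{South} into West's best response: x_{West} = 46/3 − (1/3)(23.75 − 0.5x_{West}) ⇒ (5/6)x_{West} = 89/12, so x_{West} = 8.9.
Then x_{South} = 23.75 − 0.5·8.9 = 19.3.
Equilibrium price: P = 101 − 2·28.2 = 44.6.

44.6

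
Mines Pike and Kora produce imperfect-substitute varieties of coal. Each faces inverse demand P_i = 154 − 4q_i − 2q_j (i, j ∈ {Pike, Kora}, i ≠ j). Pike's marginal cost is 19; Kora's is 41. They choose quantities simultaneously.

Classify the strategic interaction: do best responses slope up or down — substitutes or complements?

strategic substitutes

Mine Pike's profit: π = q_{Pike}(154 − 4q_{Pike} − 2q_{Kora}) − 19q_{Pike}.
∂π/∂q_{Pike} = 135 − 8q_{Pike} − 2q_{Kora} = 0 ⇒ q_{Pike} = 16.875 − 0.25q_{Kora}.
The best-response slope dq_{Pike}/dq_{Kora} = −0.25 < 0: the reaction function is downward-sloping, so the choices are strategic substitutes.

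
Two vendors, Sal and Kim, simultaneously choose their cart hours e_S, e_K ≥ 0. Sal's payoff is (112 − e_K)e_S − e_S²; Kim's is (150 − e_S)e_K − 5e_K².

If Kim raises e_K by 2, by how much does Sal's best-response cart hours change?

Expanding Sal's payoff: 112e_S − e_Ke_S − e_S².
∂π/∂e_S = 112 − e_K − 2e_S = 0, so e_S = 56 − 0.5e_K.
The reaction-function slope is −0.5, so a 2-unit rise in e_K moves e_S by −0.5 × 2 = −1. Sal's best response falls — the actions are strategic substitutes.

-1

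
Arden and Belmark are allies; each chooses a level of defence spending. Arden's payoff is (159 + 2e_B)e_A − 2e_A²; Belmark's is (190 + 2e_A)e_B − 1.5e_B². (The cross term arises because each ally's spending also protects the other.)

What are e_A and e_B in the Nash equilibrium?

107.125, 134.75

Expanding Arden's payoff: 159e_A + 2e_Be_A − 2e_A².
∂π/∂e_A = 159 + 2e_B − 4e_A = 0, so e_A = 39.75 + 0.5e_B.
Likewise for Belmark: e_B = 190/3 + (2/3)e_A.
Substituting the second reaction function into the first: e_A = 39.75 + 0.5(190/3 + (2/3)e_A), which gives (2/3)e_A = 857/12 ⇒ e_A = 107.125.
Then e_B = 190/3 + (2/3)·107.125 = 134.75.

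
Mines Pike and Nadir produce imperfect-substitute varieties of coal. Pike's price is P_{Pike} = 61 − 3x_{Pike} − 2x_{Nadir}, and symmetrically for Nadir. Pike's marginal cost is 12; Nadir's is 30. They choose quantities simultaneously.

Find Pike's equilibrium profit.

Mine Pike's profit: π = x_{Pike}(61 − 3x_{Pike} − 2x_{Nadir}) − 12x_{Pike}.
∂π/∂x_{Pike} = 49 − 6x_{Pike} − 2x_{Nadir} = 0 ⇒ x_{Pike} = 49/6 − (1/3)x_{Nadir}.
Similarly x_{Nadir} = 31/6 − (1/3)x_{Pike}.
Plugging x_{Nadir} into Pike's best response: x_{Pike} = 49/6 − (1/3)(31/6 − (1/3)x_{Pike}) ⇒ (8/9)x_{Pike} = 58/9, so x_{Pike} = 7.25.
Then x_{Nadir} = 31/6 − (1/3)·7.25 = 2.75.
P_{Pike} = 61 − 3·7.25 − 2·2.75 = 33.75.
Profit = (33.75 − 12)·7.25 = 157.6875.

157.6875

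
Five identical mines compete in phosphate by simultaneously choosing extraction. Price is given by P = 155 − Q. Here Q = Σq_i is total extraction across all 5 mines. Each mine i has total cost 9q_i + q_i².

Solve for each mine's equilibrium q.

A representative mine's profit is π_i = q_i(155 − Q) − 9q_i − q_i², with Q = q_i + Σ_{j≠i} q_j.
First-order condition: 146 − 4q_i − Σ_{j≠i} q_j = 0.
In a symmetric equilibrium every mine chooses the same q, so Σ_{j≠i} q_j = 4q. The condition becomes 146 − 8q = 0, giving q = 146/8 = 18.25.

18.25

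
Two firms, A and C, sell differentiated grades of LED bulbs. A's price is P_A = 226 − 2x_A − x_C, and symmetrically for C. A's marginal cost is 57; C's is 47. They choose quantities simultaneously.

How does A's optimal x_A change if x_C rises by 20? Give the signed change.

-5

Firm A's profit: π = x_A(226 − 2x_A − x_C) − 57x_A.
∂π/∂x_A = 169 − 4x_A − x_C = 0 ⇒ x_A = 42.25 − 0.25x_C.
The reaction-function slope is −0.25, so a 20-unit rise in x_C moves x_A by −0.25 × 20 = −5. A's best response falls — the actions are strategic substitutes.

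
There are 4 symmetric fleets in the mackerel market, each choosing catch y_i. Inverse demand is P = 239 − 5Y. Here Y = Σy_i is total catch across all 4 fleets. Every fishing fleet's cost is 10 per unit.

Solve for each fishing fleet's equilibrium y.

9.16

A representative fishing fleet's profit is π_i = y_i(239 − 5Y) − 10y_i, with Y = y_i + Σ_{j≠i} y_j.
First-order condition: 229 − 10y_i − 5Σ_{j≠i} y_j = 0.
In a symmetric equilibrium every fishing fleet chooses the same y, so Σ_{j≠i} y_j = 3y. The condition becomes 229 − 25y = 0, giving y = 229/25 = 9.16.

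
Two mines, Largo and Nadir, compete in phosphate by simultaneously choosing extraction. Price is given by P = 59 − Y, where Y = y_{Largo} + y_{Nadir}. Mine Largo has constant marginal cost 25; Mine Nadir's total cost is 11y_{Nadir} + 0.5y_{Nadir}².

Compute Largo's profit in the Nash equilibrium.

Mine Largo's profit: π = y_{Largo}(59 − (y_{Largo} + y_{Nadir})) − 25y_{Largo}.
∂π/∂y_{Largo} = 34 − 2y_{Largo} − y_{Nadir} = 0, so y_{Largo} = 17 − 0.5y_{Nadir}.
For Nadir: ∂π/∂y_{Nadir} = 48 − 3y_{Nadir} − y_{Largo} = 0 ⇒ y_{Nadir} = 16 − (1/3)y_{Largo}.
Solving the two reaction functions simultaneously: (1 − (−0.5)(−1/3))y_{Largo} = 17 − 0.5·16, so (5/6)y_{Largo} = 9 and y_{Largo} = 10.8.
Then y_{Nadir} = 16 − (1/3)·10.8 = 12.4.
Price P = 59 − 23.2 = 35.8.
Largo's profit: (35.8 − 25)·10.8 = 116.64.

116.64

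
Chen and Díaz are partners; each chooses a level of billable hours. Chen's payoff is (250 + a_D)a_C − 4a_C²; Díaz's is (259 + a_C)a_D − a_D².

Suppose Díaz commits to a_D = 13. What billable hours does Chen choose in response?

32.875

Expanding Chen's payoff: 250a_C + a_Da_C − 4a_C².
∂π/∂a_C = 250 + a_D − 8a_C = 0, so a_C = 31.25 + 0.125a_D.
At a_D = 13: a_C = 31.25 + 0.125·13 = 32.875.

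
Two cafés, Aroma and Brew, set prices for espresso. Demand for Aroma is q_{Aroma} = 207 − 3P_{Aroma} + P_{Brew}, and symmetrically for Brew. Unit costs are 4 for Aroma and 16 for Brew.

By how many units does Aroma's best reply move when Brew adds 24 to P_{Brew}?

4

Aroma's profit: π = (P_{Aroma} − 4)(207 − 3P_{Aroma} + P_{Brew}).
∂π/∂P_{Aroma} = 219 − 6P_{Aroma} + P_{Brew} = 0 ⇒ P_{Aroma} = 36.5 + (1/6)P_{Brew}.
The reaction-function slope is 1/6, so a 24-unit rise in P_{Brew} moves P_{Aroma} by 1/6 × 24 = 4. Aroma's best response rises — the actions are strategic complements.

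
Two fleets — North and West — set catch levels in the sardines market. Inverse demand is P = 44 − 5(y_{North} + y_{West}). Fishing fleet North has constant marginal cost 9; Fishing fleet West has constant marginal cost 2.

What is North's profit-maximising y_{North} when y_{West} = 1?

Fishing fleet North's profit: π = y_{North}(44 − 5(y_{North} + y_{West})) − 9y_{North}.
∂π/∂y_{North} = 35 − 10y_{North} − 5y_{West} = 0, so y_{North} = 3.5 − 0.5y_{West}.
At y_{West} = 1: y_{North} = 3.5 − 0.5·1 = 3.

3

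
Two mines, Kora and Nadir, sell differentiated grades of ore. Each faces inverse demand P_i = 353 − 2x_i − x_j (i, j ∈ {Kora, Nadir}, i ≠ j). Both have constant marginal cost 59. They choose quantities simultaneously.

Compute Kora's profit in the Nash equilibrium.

Mine Kora's profit: π = x_{Kora}(353 − 2x_{Kora} − x_{Nadir}) − 59x_{Kora}.
∂π/∂x_{Kora} = 294 − 4x_{Kora} − x_{Nadir} = 0 ⇒ x_{Kora} = 73.5 − 0.25x_{Nadir}.
The game is symmetric, so in equilibrium x_{Nadir} = x_{Kora}: the reaction function gives 1.25x_{Kora} = 73.5, hence x_{Kora} = 58.8.
P_{Kora} = 353 − 2·58.8 − 58.8 = 176.6.
Profit = (176.6 − 59)·58.8 = 6914.88.

6914.88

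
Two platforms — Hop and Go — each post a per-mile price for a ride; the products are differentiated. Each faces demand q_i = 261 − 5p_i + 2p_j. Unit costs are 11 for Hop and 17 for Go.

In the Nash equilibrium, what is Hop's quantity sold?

Hop's profit: π = (p_{Hop} − 11)(261 − 5p_{Hop} + 2p_{Go}).
∂π/∂p_{Hop} = 316 − 10p_{Hop} + 2p_{Go} = 0 ⇒ p_{Hop} = 31.6 + 0.2p_{Go}.
Similarly p_{Go} = 34.6 + 0.2p_{Hop}.
Solving the two reaction functions simultaneously: (1 − (0.2)(0.2))p_{Hop} = 31.6 + 0.2·34.6, so 0.96p_{Hop} = 38.52 and p_{Hop} = 40.125.
Then p_{Go} = 34.6 + 0.2·40.125 = 42.625.
q_{Hop} = 261 − 5·40.125 + 2·42.625 = 145.625.

145.625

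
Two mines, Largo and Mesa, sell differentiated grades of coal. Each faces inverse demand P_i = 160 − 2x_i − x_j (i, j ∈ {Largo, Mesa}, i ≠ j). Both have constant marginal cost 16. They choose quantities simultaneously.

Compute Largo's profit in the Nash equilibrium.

Mine Largo's profit: π = x_{Largo}(160 − 2x_{Largo} − x_{Mesa}) − 16x_{Largo}.
∂π/∂x_{Largo} = 144 − 4x_{Largo} − x_{Mesa} = 0 ⇒ x_{Largo} = 36 − 0.25x_{Mesa}.
The game is symmetric, so in equilibrium x_{Mesa} = x_{Largo}: the reaction function gives 1.25x_{Largo} = 36, hence x_{Largo} = 28.8.
P_{Largo} = 160 − 2·28.8 − 28.8 = 73.6.
Profit = (73.6 − 16)·28.8 = 1658.88.

1658.88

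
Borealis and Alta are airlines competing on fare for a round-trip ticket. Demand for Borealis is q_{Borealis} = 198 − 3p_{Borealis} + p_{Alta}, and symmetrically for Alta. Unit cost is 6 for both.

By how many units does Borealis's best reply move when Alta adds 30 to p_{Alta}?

5

Borealis's profit: π = (p_{Borealis} − 6)(198 − 3p_{Borealis} + p_{Alta}).
∂π/∂p_{Borealis} = 216 − 6p_{Borealis} + p_{Alta} = 0 ⇒ p_{Borealis} = 36 + (1/6)p_{Alta}.
The reaction-function slope is 1/6, so a 30-unit rise in p_{Alta} moves p_{Borealis} by 1/6 × 30 = 5. Borealis's best response rises — the actions are strategic complements.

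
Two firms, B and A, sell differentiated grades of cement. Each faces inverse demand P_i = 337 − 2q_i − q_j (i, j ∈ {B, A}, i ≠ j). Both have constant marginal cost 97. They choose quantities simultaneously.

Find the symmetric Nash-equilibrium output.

48

Firm B's profit: π = q_B(337 − 2q_B − q_A) − 97q_B.
∂π/∂q_B = 240 − 4q_B − q_A = 0 ⇒ q_B = 60 − 0.25q_A.
Setting q_B = q_A in the reaction function: q_B = 60 − 0.25q_B, so q_B = 60 / 1.25 = 48.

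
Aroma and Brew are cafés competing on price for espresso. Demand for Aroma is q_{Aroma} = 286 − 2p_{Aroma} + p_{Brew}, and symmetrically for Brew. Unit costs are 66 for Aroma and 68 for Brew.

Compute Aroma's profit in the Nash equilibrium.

Aroma's profit: π = (p_{Aroma} − 66)(286 − 2p_{Aroma} + p_{Brew}).
∂π/∂p_{Aroma} = 418 − 4p_{Aroma} + p_{Brew} = 0 ⇒ p_{Aroma} = 104.5 + 0.25p_{Brew}.
Similarly p_{Brew} = 105.5 + 0.25p_{Aroma}.
Substituting the second reaction function into the first: p_{Aroma} = 104.5 + 0.25(105.5 + 0.25p_{Aroma}), which gives 0.9375p_{Aroma} = 130.875 ⇒ p_{Aroma} = 139.6.
Then p_{Brew} = 105.5 + 0.25·139.6 = 140.4.
q_{Aroma} = 286 − 2·139.6 + 140.4 = 147.2.
Profit = (139.6 − 66)·147.2 = 10833.92.

10833.92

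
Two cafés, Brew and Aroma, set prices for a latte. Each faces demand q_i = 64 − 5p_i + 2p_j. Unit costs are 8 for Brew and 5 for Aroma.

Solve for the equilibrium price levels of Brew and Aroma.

Brew's profit: π = (p_{Brew} − 8)(64 − 5p_{Brew} + 2p_{Aroma}).
∂π/∂p_{Brew} = 104 − 10p_{Brew} + 2p_{Aroma} = 0 ⇒ p_{Brew} = 10.4 + 0.2p_{Aroma}.
Similarly p_{Aroma} = 8.9 + 0.2p_{Brew}.
Plugging p_{Aroma} into Brew's best response: p_{Brew} = 10.4 + 0.2(8.9 + 0.2p_{Brew}) ⇒ 0.96p_{Brew} = 12.18, so p_{Brew} = 12.6875.
Then p_{Aroma} = 8.9 + 0.2·12.6875 = 11.4375.

12.6875, 11.4375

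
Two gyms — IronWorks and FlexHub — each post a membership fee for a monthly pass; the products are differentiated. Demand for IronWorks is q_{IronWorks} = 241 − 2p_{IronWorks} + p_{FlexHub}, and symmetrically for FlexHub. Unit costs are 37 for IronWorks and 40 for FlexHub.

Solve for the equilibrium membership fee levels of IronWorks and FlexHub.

IronWorks's profit: π = (p_{IronWorks} − 37)(241 − 2p_{IronWorks} + p_{FlexHub}).
∂π/∂p_{IronWorks} = 315 − 4p_{IronWorks} + p_{FlexHub} = 0 ⇒ p_{IronWorks} = 78.75 + 0.25p_{FlexHub}.
Similarly p_{FlexHub} = 80.25 + 0.25p_{IronWorks}.
Solving the two reaction functions simultaneously: (1 − (0.25)(0.25))p_{IronWorks} = 78.75 + 0.25·80.25, so 0.9375p_{IronWorks} = 98.8125 and p_{IronWorks} = 105.4.
Then p_{FlexHub} = 80.25 + 0.25·105.4 = 106.6.

105.4, 106.6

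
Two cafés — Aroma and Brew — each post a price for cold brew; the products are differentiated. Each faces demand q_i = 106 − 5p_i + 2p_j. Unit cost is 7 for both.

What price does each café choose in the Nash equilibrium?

Aroma's profit: π = (p_{Aroma} − 7)(106 − 5p_{Aroma} + 2p_{Brew}).
∂π/∂p_{Aroma} = 141 − 10p_{Aroma} + 2p_{Brew} = 0 ⇒ p_{Aroma} = 14.1 + 0.2p_{Brew}.
Setting p_{Aroma} = p_{Brew} in the reaction function: p_{Aroma} = 14.1 + 0.2p_{Aroma}, so p_{Aroma} = 14.1 / 0.8 = 17.625.

17.625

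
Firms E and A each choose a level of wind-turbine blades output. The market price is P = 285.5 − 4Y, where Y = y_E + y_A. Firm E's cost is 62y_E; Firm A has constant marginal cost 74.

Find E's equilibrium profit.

1540.5625

Firm E's profit: π = y_E(285.5 − 4(y_E + y_A)) − 62y_E.
∂π/∂y_E = 223.5 − 8y_E − 4y_A = 0, so y_E = 27.9375 − 0.5y_A.
By the same steps for A: y_A = 26.4375 − 0.5y_E.
Solving the two reaction functions simultaneously: (1 − (−0.5)(−0.5))y_E = 27.9375 − 0.5·26.4375, so 0.75y_E = 471/32 and y_E = 19.625.
Then y_A = 26.4375 − 0.5·19.625 = 16.625.
Price P = 285.5 − 4·36.25 = 140.5.
E's profit: (140.5 − 62)·19.625 = 1540.5625.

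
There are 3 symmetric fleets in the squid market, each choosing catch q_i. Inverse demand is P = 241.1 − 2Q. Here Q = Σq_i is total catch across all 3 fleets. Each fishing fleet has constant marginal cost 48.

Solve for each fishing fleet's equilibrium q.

A representative fishing fleet's profit is π_i = q_i(241.1 − 2Q) − 48q_i, with Q = q_i + Σ_{j≠i} q_j.
First-order condition: 193.1 − 4q_i − 2Σ_{j≠i} q_j = 0.
Imposing symmetry (q_j = q for all j) turns Σ_{j≠i} q_j into 2q, so 193.1 = 8q and q = 24.1375.

24.1375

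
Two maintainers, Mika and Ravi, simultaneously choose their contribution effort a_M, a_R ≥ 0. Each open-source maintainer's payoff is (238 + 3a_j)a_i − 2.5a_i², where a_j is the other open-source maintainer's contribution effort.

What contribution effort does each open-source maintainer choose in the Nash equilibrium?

119

Mika's payoff is (238 + 3a_R)a_M − 2.5a_M².
∂π/∂a_M = 238 + 3a_R − 5a_M = 0, so a_M = 47.6 + 0.6a_R.
By symmetry a_R = a_M; substituting into the reaction function, 0.4a_M = 47.6 and a_M = 119.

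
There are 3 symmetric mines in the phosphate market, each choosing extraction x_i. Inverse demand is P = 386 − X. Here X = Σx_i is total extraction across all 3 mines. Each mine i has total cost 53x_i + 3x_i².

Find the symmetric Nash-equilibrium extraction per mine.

A representative mine's profit is π_i = x_i(386 − X) − 53x_i − 3x_i², with X = x_i + Σ_{j≠i} x_j.
First-order condition: 333 − 8x_i − Σ_{j≠i} x_j = 0.
Imposing symmetry (x_j = x for all j) turns Σ_{j≠i} x_j into 2x, so 333 = 10x and x = 33.3.

33.3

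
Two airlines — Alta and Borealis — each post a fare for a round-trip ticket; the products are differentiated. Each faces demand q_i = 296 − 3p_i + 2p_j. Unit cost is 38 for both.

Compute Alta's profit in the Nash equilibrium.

12480.75

Alta's profit: π = (p_{Alta} − 38)(296 − 3p_{Alta} + 2p_{Borealis}).
∂π/∂p_{Alta} = 410 − 6p_{Alta} + 2p_{Borealis} = 0 ⇒ p_{Alta} = 205/3 + (1/3)p_{Borealis}.
The game is symmetric, so in equilibrium p_{Borealis} = p_{Alta}: the reaction function gives (2/3)p_{Alta} = 205/3, hence p_{Alta} = 102.5.
q_{Alta} = 296 − 3·102.5 + 2·102.5 = 193.5.
Profit = (102.5 − 38)·193.5 = 12480.75.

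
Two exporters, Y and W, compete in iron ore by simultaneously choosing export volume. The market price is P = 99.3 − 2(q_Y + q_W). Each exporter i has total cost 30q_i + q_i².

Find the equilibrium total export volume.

Exporter Y's profit: π = q_Y(99.3 − 2(q_Y + q_W)) − 30q_Y − q_Y².
∂π/∂q_Y = 69.3 − 6q_Y − 2q_W = 0, so q_Y = 11.55 − (1/3)q_W.
Setting q_Y = q_W in the reaction function: q_Y = 11.55 − (1/3)q_Y, so q_Y = 11.55 / (4/3) = 8.6625.
Total export volume: 8.6625 + 8.6625 = 17.325.

17.325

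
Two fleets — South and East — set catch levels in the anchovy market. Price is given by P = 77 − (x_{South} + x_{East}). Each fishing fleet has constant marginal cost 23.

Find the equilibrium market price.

Fishing fleet South's profit: π = x_{South}(77 − (x_{South} + x_{East})) − 23x_{South}.
∂π/∂x_{South} = 54 − 2x_{South} − x_{East} = 0, so x_{South} = 27 − 0.5x_{East}.
By symmetry x_{East} = x_{South}; substituting into the reaction function, 1.5x_{South} = 27 and x_{South} = 18.
Equilibrium price: P = 77 − 36 = 41.

41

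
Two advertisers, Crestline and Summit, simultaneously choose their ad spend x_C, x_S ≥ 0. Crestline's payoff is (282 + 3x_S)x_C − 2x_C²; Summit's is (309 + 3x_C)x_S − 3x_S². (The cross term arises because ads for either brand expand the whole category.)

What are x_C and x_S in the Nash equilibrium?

Expanding Crestline's payoff: 282x_C + 3x_Sx_C − 2x_C².
∂π/∂x_C = 282 + 3x_S − 4x_C = 0, so x_C = 70.5 + 0.75x_S.
Likewise for Summit: x_S = 51.5 + 0.5x_C.
Substituting the second reaction function into the first: x_C = 70.5 + 0.75(51.5 + 0.5x_C), which gives 0.625x_C = 109.125 ⇒ x_C = 174.6.
Then x_S = 51.5 + 0.5·174.6 = 138.8.

174.6, 138.8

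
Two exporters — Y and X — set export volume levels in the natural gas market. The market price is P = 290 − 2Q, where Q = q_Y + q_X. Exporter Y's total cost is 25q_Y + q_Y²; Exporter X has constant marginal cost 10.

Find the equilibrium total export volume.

Exporter Y's profit: π = q_Y(290 − 2(q_Y + q_X)) − 25q_Y − q_Y².
∂π/∂q_Y = 265 − 6q_Y − 2q_X = 0, so q_Y = 265/6 − (1/3)q_X.
For X: ∂π/∂q_X = 280 − 4q_X − 2q_Y = 0 ⇒ q_X = 70 − 0.5q_Y.
Substituting the second reaction function into the first: q_Y = 265/6 − (1/3)(70 − 0.5q_Y), which gives (5/6)q_Y = 125/6 ⇒ q_Y = 25.
Then q_X = 70 − 0.5·25 = 57.5.
Total export volume: 25 + 57.5 = 82.5.

82.5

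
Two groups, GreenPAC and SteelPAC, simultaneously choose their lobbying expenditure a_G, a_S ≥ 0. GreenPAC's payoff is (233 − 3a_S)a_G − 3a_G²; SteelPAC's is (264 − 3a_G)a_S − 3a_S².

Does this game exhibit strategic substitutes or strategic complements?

Expanding GreenPAC's payoff: 233a_G − 3a_Sa_G − 3a_G².
∂π/∂a_G = 233 − 3a_S − 6a_G = 0, so a_G = 233/6 − 0.5a_S.
The best-response slope da_G/da_S = −0.5 < 0: the reaction function is downward-sloping, so the choices are strategic substitutes.

strategic substitutes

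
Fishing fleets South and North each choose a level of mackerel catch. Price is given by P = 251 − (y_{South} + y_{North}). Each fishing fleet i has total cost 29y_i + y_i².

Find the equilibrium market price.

162.2

Fishing fleet South's profit: π = y_{South}(251 − (y_{South} + y_{North})) − 29y_{South} − y_{South}².
∂π/∂y_{South} = 222 − 4y_{South} − y_{North} = 0, so y_{South} = 55.5 − 0.25y_{North}.
Setting y_{South} = y_{North} in the reaction function: y_{South} = 55.5 − 0.25y_{South}, so y_{South} = 55.5 / 1.25 = 44.4.
Equilibrium price: P = 251 − 88.8 = 162.2.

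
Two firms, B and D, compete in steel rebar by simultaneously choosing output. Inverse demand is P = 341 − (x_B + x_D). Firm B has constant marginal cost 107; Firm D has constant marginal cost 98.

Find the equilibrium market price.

182

Firm B's profit: π = x_B(341 − (x_B + x_D)) − 107x_B.
∂π/∂x_B = 234 − 2x_B − x_D = 0, so x_B = 117 − 0.5x_D.
By the same steps for D: x_D = 121.5 − 0.5x_B.
Plugging x_D into B's best response: x_B = 117 − 0.5(121.5 − 0.5x_B) ⇒ 0.75x_B = 56.25, so x_B = 75.
Then x_D = 121.5 − 0.5·75 = 84.
Equilibrium price: P = 341 − 159 = 182.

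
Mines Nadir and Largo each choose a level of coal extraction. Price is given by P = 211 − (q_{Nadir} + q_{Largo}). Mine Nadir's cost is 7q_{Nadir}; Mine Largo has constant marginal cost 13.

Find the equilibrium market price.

77

Mine Nadir's profit: π = q_{Nadir}(211 − (q_{Nadir} + q_{Largo})) − 7q_{Nadir}.
∂π/∂q_{Nadir} = 204 − 2q_{Nadir} − q_{Largo} = 0, so q_{Nadir} = 102 − 0.5q_{Largo}.
By the same steps for Largo: q_{Largo} = 99 − 0.5q_{Nadir}.
Plugging q_{Largo} into Nadir's best response: q_{Nadir} = 102 − 0.5(99 − 0.5q_{Nadir}) ⇒ 0.75q_{Nadir} = 52.5, so q_{Nadir} = 70.
Then q_{Largo} = 99 − 0.5·70 = 64.
Equilibrium price: P = 211 − 134 = 77.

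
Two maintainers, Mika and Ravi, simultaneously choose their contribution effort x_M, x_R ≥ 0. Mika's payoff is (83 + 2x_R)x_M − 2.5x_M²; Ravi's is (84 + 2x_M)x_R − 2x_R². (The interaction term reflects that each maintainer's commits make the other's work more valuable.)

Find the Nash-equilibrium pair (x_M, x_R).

Expanding Mika's payoff: 83x_M + 2x_Rx_M − 2.5x_M².
∂π/∂x_M = 83 + 2x_R − 5x_M = 0, so x_M = 16.6 + 0.4x_R.
Likewise for Ravi: x_R = 21 + 0.5x_M.
Plugging x_R into Mika's best response: x_M = 16.6 + 0.4(21 + 0.5x_M) ⇒ 0.8x_M = 25, so x_M = 31.25.
Then x_R = 21 + 0.5·31.25 = 36.625.

31.25, 36.625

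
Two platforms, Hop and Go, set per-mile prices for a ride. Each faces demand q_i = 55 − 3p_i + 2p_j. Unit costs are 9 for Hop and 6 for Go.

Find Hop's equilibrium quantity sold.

Hop's profit: π = (p_{Hop} − 9)(55 − 3p_{Hop} + 2p_{Go}).
∂π/∂p_{Hop} = 82 − 6p_{Hop} + 2p_{Go} = 0 ⇒ p_{Hop} = 41/3 + (1/3)p_{Go}.
Similarly p_{Go} = 73/6 + (1/3)p_{Hop}.
Substituting the second reaction function into the first: p_{Hop} = 41/3 + (1/3)(73/6 + (1/3)p_{Hop}), which gives (8/9)p_{Hop} = 319/18 ⇒ p_{Hop} = 19.9375.
Then p_{Go} = 73/6 + (1/3)·19.9375 = 18.8125.
q_{Hop} = 55 − 3·19.9375 + 2·18.8125 = 32.8125.

32.8125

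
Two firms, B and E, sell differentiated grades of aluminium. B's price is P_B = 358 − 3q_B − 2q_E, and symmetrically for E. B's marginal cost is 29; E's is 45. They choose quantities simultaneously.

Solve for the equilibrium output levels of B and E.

42.125, 38.125

Firm B's profit: π = q_B(358 − 3q_B − 2q_E) − 29q_B.
∂π/∂q_B = 329 − 6q_B − 2q_E = 0 ⇒ q_B = 329/6 − (1/3)q_E.
Similarly q_E = 313/6 − (1/3)q_B.
Plugging q_E into B's best response: q_B = 329/6 − (1/3)(313/6 − (1/3)q_B) ⇒ (8/9)q_B = 337/9, so q_B = 42.125.
Then q_E = 313/6 − (1/3)·42.125 = 38.125.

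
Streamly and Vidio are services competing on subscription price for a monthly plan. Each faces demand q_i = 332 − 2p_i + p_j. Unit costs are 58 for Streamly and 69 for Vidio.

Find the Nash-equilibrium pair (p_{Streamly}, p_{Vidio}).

Streamly's profit: π = (p_{Streamly} − 58)(332 − 2p_{Streamly} + p_{Vidio}).
∂π/∂p_{Streamly} = 448 − 4p_{Streamly} + p_{Vidio} = 0 ⇒ p_{Streamly} = 112 + 0.25p_{Vidio}.
Similarly p_{Vidio} = 117.5 + 0.25p_{Streamly}.
Substituting the second reaction function into the first: p_{Streamly} = 112 + 0.25(117.5 + 0.25p_{Streamly}), which gives 0.9375p_{Streamly} = 141.375 ⇒ p_{Streamly} = 150.8.
Then p_{Vidio} = 117.5 + 0.25·150.8 = 155.2.

150.8, 155.2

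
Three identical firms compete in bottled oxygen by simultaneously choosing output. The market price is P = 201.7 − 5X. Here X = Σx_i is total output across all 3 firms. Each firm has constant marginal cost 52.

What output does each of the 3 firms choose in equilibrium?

7.485

A representative firm's profit is π_i = x_i(201.7 − 5X) − 52x_i, with X = x_i + Σ_{j≠i} x_j.
First-order condition: 149.7 − 10x_i − 5Σ_{j≠i} x_j = 0.
Imposing symmetry (x_j = x for all j) turns Σ_{j≠i} x_j into 2x, so 149.7 = 20x and x = 7.485.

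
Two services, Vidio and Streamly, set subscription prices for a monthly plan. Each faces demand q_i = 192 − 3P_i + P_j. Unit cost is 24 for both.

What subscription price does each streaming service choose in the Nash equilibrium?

Vidio's profit: π = (P_{Vidio} − 24)(192 − 3P_{Vidio} + P_{Streamly}).
∂π/∂P_{Vidio} = 264 − 6P_{Vidio} + P_{Streamly} = 0 ⇒ P_{Vidio} = 44 + (1/6)P_{Streamly}.
Setting P_{Vidio} = P_{Streamly} in the reaction function: P_{Vidio} = 44 + (1/6)P_{Vidio}, so P_{Vidio} = 44 / (5/6) = 52.8.

52.8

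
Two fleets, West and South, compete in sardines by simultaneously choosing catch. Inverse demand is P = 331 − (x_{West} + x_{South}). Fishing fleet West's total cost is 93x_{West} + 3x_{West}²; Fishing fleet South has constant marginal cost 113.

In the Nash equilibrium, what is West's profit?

Fishing fleet West's profit: π = x_{West}(331 − (x_{West} + x_{South})) − 93x_{West} − 3x_{West}².
∂π/∂x_{West} = 238 − 8x_{West} − x_{South} = 0, so x_{West} = 29.75 − 0.125x_{South}.
For South: ∂π/∂x_{South} = 218 − 2x_{South} − x_{West} = 0 ⇒ x_{South} = 109 − 0.5x_{West}.
Plugging x_{South} into West's best response: x_{West} = 29.75 − 0.125(109 − 0.5x_{West}) ⇒ 0.9375x_{West} = 16.125, so x_{West} = 17.2.
Then x_{South} = 109 − 0.5·17.2 = 100.4.
Price P = 331 − 117.6 = 213.4.
West's profit: (213.4 − 93)·17.2 − 3(17.2)² = 1183.36.

1183.36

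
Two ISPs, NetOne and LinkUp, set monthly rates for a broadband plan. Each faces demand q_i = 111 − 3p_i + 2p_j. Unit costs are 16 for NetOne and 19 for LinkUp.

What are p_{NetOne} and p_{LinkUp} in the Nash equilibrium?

40.3125, 41.4375

NetOne's profit: π = (p_{NetOne} − 16)(111 − 3p_{NetOne} + 2p_{LinkUp}).
∂π/∂p_{NetOne} = 159 − 6p_{NetOne} + 2p_{LinkUp} = 0 ⇒ p_{NetOne} = 26.5 + (1/3)p_{LinkUp}.
Similarly p_{LinkUp} = 28 + (1/3)p_{NetOne}.
Plugging p_{LinkUp} into NetOne's best response: p_{NetOne} = 26.5 + (1/3)(28 + (1/3)p_{NetOne}) ⇒ (8/9)p_{NetOne} = 215/6, so p_{NetOne} = 40.3125.
Then p_{LinkUp} = 28 + (1/3)·40.3125 = 41.4375.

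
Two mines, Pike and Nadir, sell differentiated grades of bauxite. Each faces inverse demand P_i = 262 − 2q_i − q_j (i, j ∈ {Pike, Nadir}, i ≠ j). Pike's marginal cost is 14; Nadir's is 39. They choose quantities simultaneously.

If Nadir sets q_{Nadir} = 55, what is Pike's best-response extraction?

48.25

Mine Pike's profit: π = q_{Pike}(262 − 2q_{Pike} − q_{Nadir}) − 14q_{Pike}.
∂π/∂q_{Pike} = 248 − 4q_{Pike} − q_{Nadir} = 0 ⇒ q_{Pike} = 62 − 0.25q_{Nadir}.
At q_{Nadir} = 55: q_{Pike} = 62 − 0.25·55 = 48.25.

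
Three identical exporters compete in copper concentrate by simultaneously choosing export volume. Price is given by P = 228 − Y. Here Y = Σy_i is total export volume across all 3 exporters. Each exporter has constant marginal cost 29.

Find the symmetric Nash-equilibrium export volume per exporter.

49.75

A representative exporter's profit is π_i = y_i(228 − Y) − 29y_i, with Y = y_i + Σ_{j≠i} y_j.
First-order condition: 199 − 2y_i − Σ_{j≠i} y_j = 0.
With identical exporters, set every y_j = y: then 199 − 2y − 2y = 0, i.e. y = 199/4 = 49.75.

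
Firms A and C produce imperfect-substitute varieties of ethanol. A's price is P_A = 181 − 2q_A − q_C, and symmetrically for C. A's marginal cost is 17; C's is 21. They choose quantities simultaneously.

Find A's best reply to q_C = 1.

Firm A's profit: π = q_A(181 − 2q_A − q_C) − 17q_A.
∂π/∂q_A = 164 − 4q_A − q_C = 0 ⇒ q_A = 41 − 0.25q_C.
At q_C = 1: q_A = 41 − 0.25·1 = 40.75.

40.75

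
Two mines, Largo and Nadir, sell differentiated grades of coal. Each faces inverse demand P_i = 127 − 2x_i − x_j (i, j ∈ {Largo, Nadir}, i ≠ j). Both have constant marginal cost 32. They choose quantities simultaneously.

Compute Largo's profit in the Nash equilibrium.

Mine Largo's profit: π = x_{Largo}(127 − 2x_{Largo} − x_{Nadir}) − 32x_{Largo}.
∂π/∂x_{Largo} = 95 − 4x_{Largo} − x_{Nadir} = 0 ⇒ x_{Largo} = 23.75 − 0.25x_{Nadir}.
By symmetry x_{Nadir} = x_{Largo}; substituting into the reaction function, 1.25x_{Largo} = 23.75 and x_{Largo} = 19.
P_{Largo} = 127 − 2·19 − 19 = 70.
Profit = (70 − 32)·19 = 722.

722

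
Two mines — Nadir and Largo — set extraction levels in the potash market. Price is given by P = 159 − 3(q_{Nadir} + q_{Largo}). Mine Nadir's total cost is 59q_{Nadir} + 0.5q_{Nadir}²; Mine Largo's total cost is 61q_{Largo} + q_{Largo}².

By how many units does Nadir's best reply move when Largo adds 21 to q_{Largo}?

-9

Mine Nadir's profit: π = q_{Nadir}(159 − 3(q_{Nadir} + q_{Largo})) − 59q_{Nadir} − 0.5q_{Nadir}².
∂π/∂q_{Nadir} = 100 − 7q_{Nadir} − 3q_{Largo} = 0, so q_{Nadir} = 100/7 − (3/7)q_{Largo}.
The reaction-function slope is −3/7, so a 21-unit rise in q_{Largo} moves q_{Nadir} by −3/7 × 21 = −9. Nadir's best response falls — the actions are strategic substitutes.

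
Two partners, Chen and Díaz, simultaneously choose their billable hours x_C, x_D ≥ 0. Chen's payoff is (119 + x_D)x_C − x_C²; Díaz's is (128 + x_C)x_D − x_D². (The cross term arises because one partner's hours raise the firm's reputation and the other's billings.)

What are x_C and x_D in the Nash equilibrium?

Expanding Chen's payoff: 119x_C + x_Dx_C − x_C².
∂π/∂x_C = 119 + x_D − 2x_C = 0, so x_C = 59.5 + 0.5x_D.
Likewise for Díaz: x_D = 64 + 0.5x_C.
Plugging x_D into Chen's best response: x_C = 59.5 + 0.5(64 + 0.5x_C) ⇒ 0.75x_C = 91.5, so x_C = 122.
Then x_D = 64 + 0.5·122 = 125.

122, 125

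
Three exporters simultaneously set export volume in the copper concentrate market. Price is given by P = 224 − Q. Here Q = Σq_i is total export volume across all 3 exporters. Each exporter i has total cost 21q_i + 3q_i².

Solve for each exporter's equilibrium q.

20.3

A representative exporter's profit is π_i = q_i(224 − Q) − 21q_i − 3q_i², with Q = q_i + Σ_{j≠i} q_j.
First-order condition: 203 − 8q_i − Σ_{j≠i} q_j = 0.
Imposing symmetry (q_j = q for all j) turns Σ_{j≠i} q_j into 2q, so 203 = 10q and q = 20.3.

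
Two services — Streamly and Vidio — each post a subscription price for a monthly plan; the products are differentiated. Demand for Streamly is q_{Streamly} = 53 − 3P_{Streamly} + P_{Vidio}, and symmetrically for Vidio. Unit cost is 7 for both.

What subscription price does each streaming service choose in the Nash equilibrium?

14.8

Streamly's profit: π = (P_{Streamly} − 7)(53 − 3P_{Streamly} + P_{Vidio}).
∂π/∂P_{Streamly} = 74 − 6P_{Streamly} + P_{Vidio} = 0 ⇒ P_{Streamly} = 37/3 + (1/6)P_{Vidio}.
By symmetry P_{Vidio} = P_{Streamly}; substituting into the reaction function, (5/6)P_{Streamly} = 37/3 and P_{Streamly} = 14.8.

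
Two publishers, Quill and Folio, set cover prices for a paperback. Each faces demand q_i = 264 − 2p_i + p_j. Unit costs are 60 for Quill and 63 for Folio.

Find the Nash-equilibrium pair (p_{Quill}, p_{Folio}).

128.4, 129.6

Quill's profit: π = (p_{Quill} − 60)(264 − 2p_{Quill} + p_{Folio}).
∂π/∂p_{Quill} = 384 − 4p_{Quill} + p_{Folio} = 0 ⇒ p_{Quill} = 96 + 0.25p_{Folio}.
Similarly p_{Folio} = 97.5 + 0.25p_{Quill}.
Plugging p_{Folio} into Quill's best response: p_{Quill} = 96 + 0.25(97.5 + 0.25p_{Quill}) ⇒ 0.9375p_{Quill} = 120.375, so p_{Quill} = 128.4.
Then p_{Folio} = 97.5 + 0.25·128.4 = 129.6.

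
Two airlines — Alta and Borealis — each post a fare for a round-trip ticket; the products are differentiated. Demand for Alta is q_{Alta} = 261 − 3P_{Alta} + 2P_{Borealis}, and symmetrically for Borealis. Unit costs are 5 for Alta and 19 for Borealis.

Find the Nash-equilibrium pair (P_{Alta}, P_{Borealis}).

Alta's profit: π = (P_{Alta} − 5)(261 − 3P_{Alta} + 2P_{Borealis}).
∂π/∂P_{Alta} = 276 − 6P_{Alta} + 2P_{Borealis} = 0 ⇒ P_{Alta} = 46 + (1/3)P_{Borealis}.
Similarly P_{Borealis} = 53 + (1/3)P_{Alta}.
Substituting the second reaction function into the first: P_{Alta} = 46 + (1/3)(53 + (1/3)P_{Alta}), which gives (8/9)P_{Alta} = 191/3 ⇒ P_{Alta} = 71.625.
Then P_{Borealis} = 53 + (1/3)·71.625 = 76.875.

71.625, 76.875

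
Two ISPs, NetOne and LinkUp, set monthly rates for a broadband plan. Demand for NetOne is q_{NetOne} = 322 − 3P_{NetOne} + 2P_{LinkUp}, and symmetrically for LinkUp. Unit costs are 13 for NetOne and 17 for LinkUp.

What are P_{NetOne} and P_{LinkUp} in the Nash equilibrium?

NetOne's profit: π = (P_{NetOne} − 13)(322 − 3P_{NetOne} + 2P_{LinkUp}).
∂π/∂P_{NetOne} = 361 − 6P_{NetOne} + 2P_{LinkUp} = 0 ⇒ P_{NetOne} = 361/6 + (1/3)P_{LinkUp}.
Similarly P_{LinkUp} = 373/6 + (1/3)P_{NetOne}.
Solving the two reaction functions simultaneously: (1 − (1/3)(1/3))P_{NetOne} = 361/6 + (1/3)·(373/6), so (8/9)P_{NetOne} = 728/9 and P_{NetOne} = 91.
Then P_{LinkUp} = 373/6 + (1/3)·91 = 92.5.

91, 92.5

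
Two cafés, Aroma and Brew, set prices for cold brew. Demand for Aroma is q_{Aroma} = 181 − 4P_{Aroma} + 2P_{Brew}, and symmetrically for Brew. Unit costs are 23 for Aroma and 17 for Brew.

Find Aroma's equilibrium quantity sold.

Aroma's profit: π = (P_{Aroma} − 23)(181 − 4P_{Aroma} + 2P_{Brew}).
∂π/∂P_{Aroma} = 273 − 8P_{Aroma} + 2P_{Brew} = 0 ⇒ P_{Aroma} = 34.125 + 0.25P_{Brew}.
Similarly P_{Brew} = 31.125 + 0.25P_{Aroma}.
Solving the two reaction functions simultaneously: (1 − (0.25)(0.25))P_{Aroma} = 34.125 + 0.25·31.125, so 0.9375P_{Aroma} = 1341/32 and P_{Aroma} = 44.7.
Then P_{Brew} = 31.125 + 0.25·44.7 = 42.3.
q_{Aroma} = 181 − 4·44.7 + 2·42.3 = 86.8.

86.8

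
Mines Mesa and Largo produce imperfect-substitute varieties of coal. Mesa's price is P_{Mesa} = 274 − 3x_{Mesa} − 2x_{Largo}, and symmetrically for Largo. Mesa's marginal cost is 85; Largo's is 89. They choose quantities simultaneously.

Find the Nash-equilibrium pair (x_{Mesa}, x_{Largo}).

23.875, 22.875

Mine Mesa's profit: π = x_{Mesa}(274 − 3x_{Mesa} − 2x_{Largo}) − 85x_{Mesa}.
∂π/∂x_{Mesa} = 189 − 6x_{Mesa} − 2x_{Largo} = 0 ⇒ x_{Mesa} = 31.5 − (1/3)x_{Largo}.
Similarly x_{Largo} = 185/6 − (1/3)x_{Mesa}.
Plugging x_{Largo} into Mesa's best response: x_{Mesa} = 31.5 − (1/3)(185/6 − (1/3)x_{Mesa}) ⇒ (8/9)x_{Mesa} = 191/9, so x_{Mesa} = 23.875.
Then x_{Largo} = 185/6 − (1/3)·23.875 = 22.875.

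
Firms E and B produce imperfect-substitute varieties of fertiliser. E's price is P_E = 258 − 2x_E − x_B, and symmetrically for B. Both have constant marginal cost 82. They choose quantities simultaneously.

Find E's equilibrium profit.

Firm E's profit: π = x_E(258 − 2x_E − x_B) − 82x_E.
∂π/∂x_E = 176 − 4x_E − x_B = 0 ⇒ x_E = 44 − 0.25x_B.
By symmetry x_B = x_E; substituting into the reaction function, 1.25x_E = 44 and x_E = 35.2.
P_E = 258 − 2·35.2 − 35.2 = 152.4.
Profit = (152.4 − 82)·35.2 = 2478.08.

2478.08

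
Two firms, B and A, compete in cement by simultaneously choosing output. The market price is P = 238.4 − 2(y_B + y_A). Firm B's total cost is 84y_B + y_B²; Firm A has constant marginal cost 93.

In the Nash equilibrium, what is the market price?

149.36

Firm B's profit: π = y_B(238.4 − 2(y_B + y_A)) − 84y_B − y_B².
∂π/∂y_B = 154.4 − 6y_B − 2y_A = 0, so y_B = 386/15 − (1/3)y_A.
For A: ∂π/∂y_A = 145.4 − 4y_A − 2y_B = 0 ⇒ y_A = 36.35 − 0.5y_B.
Plugging y_A into B's best response: y_B = 386/15 − (1/3)(36.35 − 0.5y_B) ⇒ (5/6)y_B = 817/60, so y_B = 16.34.
Then y_A = 36.35 − 0.5·16.34 = 28.18.
Equilibrium price: P = 238.4 − 2·44.52 = 149.36.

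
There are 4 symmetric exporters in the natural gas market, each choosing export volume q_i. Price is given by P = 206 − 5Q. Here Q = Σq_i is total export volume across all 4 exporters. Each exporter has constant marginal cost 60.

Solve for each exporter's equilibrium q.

5.84

A representative exporter's profit is π_i = q_i(206 − 5Q) − 60q_i, with Q = q_i + Σ_{j≠i} q_j.
First-order condition: 146 − 10q_i − 5Σ_{j≠i} q_j = 0.
With identical exporters, set every q_j = q: then 146 − 10q − 15q = 0, i.e. q = 146/25 = 5.84.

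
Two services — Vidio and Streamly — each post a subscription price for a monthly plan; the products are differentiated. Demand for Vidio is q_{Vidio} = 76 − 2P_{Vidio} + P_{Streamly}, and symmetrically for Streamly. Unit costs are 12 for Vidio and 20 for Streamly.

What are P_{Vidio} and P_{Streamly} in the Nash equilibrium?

Vidio's profit: π = (P_{Vidio} − 12)(76 − 2P_{Vidio} + P_{Streamly}).
∂π/∂P_{Vidio} = 100 − 4P_{Vidio} + P_{Streamly} = 0 ⇒ P_{Vidio} = 25 + 0.25P_{Streamly}.
Similarly P_{Streamly} = 29 + 0.25P_{Vidio}.
Plugging P_{Streamly} into Vidio's best response: P_{Vidio} = 25 + 0.25(29 + 0.25P_{Vidio}) ⇒ 0.9375P_{Vidio} = 32.25, so P_{Vidio} = 34.4.
Then P_{Streamly} = 29 + 0.25·34.4 = 37.6.

34.4, 37.6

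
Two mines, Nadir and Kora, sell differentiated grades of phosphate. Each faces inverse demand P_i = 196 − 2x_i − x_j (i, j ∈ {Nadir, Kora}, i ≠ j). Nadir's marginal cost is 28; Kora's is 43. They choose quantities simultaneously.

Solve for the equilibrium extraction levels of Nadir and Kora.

34.6, 29.6

Mine Nadir's profit: π = x_{Nadir}(196 − 2x_{Nadir} − x_{Kora}) − 28x_{Nadir}.
∂π/∂x_{Nadir} = 168 − 4x_{Nadir} − x_{Kora} = 0 ⇒ x_{Nadir} = 42 − 0.25x_{Kora}.
Similarly x_{Kora} = 38.25 − 0.25x_{Nadir}.
Substituting the second reaction function into the first: x_{Nadir} = 42 − 0.25(38.25 − 0.25x_{Nadir}), which gives 0.9375x_{Nadir} = 32.4375 ⇒ x_{Nadir} = 34.6.
Then x_{Kora} = 38.25 − 0.25·34.6 = 29.6.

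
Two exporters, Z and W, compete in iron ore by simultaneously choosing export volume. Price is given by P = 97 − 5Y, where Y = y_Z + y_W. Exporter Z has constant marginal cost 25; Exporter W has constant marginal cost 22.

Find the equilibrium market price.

Exporter Z's profit: π = y_Z(97 − 5(y_Z + y_W)) − 25y_Z.
∂π/∂y_Z = 72 − 10y_Z − 5y_W = 0, so y_Z = 7.2 − 0.5y_W.
By the same steps for W: y_W = 7.5 − 0.5y_Z.
Plugging y_W into Z's best response: y_Z = 7.2 − 0.5(7.5 − 0.5y_Z) ⇒ 0.75y_Z = 3.45, so y_Z = 4.6.
Then y_W = 7.5 − 0.5·4.6 = 5.2.
Equilibrium price: P = 97 − 5·9.8 = 48.

48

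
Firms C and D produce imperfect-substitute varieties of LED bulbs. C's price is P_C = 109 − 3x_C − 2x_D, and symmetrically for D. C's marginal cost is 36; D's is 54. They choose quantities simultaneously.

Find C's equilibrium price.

Firm C's profit: π = x_C(109 − 3x_C − 2x_D) − 36x_C.
∂π/∂x_C = 73 − 6x_C − 2x_D = 0 ⇒ x_C = 73/6 − (1/3)x_D.
Similarly x_D = 55/6 − (1/3)x_C.
Substituting the second reaction function into the first: x_C = 73/6 − (1/3)(55/6 − (1/3)x_C), which gives (8/9)x_C = 82/9 ⇒ x_C = 10.25.
Then x_D = 55/6 − (1/3)·10.25 = 5.75.
P_C = 109 − 3·10.25 − 2·5.75 = 66.75.

66.75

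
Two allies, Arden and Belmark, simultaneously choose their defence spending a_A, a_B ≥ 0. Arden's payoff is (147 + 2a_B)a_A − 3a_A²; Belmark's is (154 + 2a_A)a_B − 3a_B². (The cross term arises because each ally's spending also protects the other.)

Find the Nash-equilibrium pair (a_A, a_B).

37.1875, 38.0625

Expanding Arden's payoff: 147a_A + 2a_Ba_A − 3a_A².
∂π/∂a_A = 147 + 2a_B − 6a_A = 0, so a_A = 24.5 + (1/3)a_B.
Likewise for Belmark: a_B = 77/3 + (1/3)a_A.
Plugging a_B into Arden's best response: a_A = 24.5 + (1/3)(77/3 + (1/3)a_A) ⇒ (8/9)a_A = 595/18, so a_A = 37.1875.
Then a_B = 77/3 + (1/3)·37.1875 = 38.0625.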